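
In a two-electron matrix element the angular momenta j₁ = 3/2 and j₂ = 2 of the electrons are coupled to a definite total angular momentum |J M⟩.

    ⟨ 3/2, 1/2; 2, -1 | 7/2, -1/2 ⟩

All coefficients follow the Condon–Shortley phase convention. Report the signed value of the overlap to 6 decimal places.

+0.585540

j₁+j₂−J=0  J+j₁−j₂=3  J−j₁+j₂=4  j₁+j₂+J+1=8
(j₁±m₁, j₂±m₂, J±M) = (2,1,1,3,3,4)
P² = 1728/35
sum k=0..0:
  [0] +1/12 = 1/12
S = 1/12
C² = P²·S² = 12/35 ; C = +0.585540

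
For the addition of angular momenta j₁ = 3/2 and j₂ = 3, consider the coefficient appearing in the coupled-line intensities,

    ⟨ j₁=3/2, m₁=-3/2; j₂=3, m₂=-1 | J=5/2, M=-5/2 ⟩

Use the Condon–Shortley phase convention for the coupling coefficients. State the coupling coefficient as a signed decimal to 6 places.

+0.327327

triangle: 2!*1!*4!/8! = 48/40320
(j±m)!: 0!*3!*2!*4!*0!*5! = 34560
prefactor² = (2J+1)*Δ*N² = 1728/7
  k=2: +1/(2!*0!*1!*0!*0!*4!) = 1/48
Σ = 1/48  ⇒  CG² = 1728/7*(1/48)² = 3/28
CG = +√(3/28) = +0.327327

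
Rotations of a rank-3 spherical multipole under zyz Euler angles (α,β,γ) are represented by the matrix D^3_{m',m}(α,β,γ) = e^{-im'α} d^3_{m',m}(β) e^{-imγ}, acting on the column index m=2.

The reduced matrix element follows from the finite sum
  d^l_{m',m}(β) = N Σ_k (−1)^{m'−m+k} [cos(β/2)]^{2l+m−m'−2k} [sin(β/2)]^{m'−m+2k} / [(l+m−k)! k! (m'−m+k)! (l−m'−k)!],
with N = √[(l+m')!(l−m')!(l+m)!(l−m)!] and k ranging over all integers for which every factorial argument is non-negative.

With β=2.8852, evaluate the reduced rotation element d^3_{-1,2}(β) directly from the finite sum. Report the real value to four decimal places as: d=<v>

d^3_{-1,2}(β=2.8852) via the finite sum:
With c≡cos(β/2)=0.127845 and s≡sin(β/2)=0.991794, N=[2·24·120·1]^{1/2}=75.894664
k: max(0,(2)−(-1))=3 … min(3+(2),3−(-1))=4
  k=3: (−1)^0·75.8947/(12)·0.1278^3·0.9918^3 = +0.012893
  k=4: (−1)^1·75.8947/(24)·0.1278^1·0.9918^5 = -0.387965
d^3_{-1,2}(2.8852) = +0.012893 -0.387965 = -0.375072

d=-0.3751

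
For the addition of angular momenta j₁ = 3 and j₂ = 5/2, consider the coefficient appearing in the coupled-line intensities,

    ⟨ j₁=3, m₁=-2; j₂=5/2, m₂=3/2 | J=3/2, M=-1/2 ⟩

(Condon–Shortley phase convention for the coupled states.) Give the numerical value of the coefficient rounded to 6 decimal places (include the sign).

-0.218218  (= −√(1/21))

triangle: 4!·2!·1!/8! = 48/40320
(j±m)!: 1!·5!·4!·1!·1!·2! = 5760
prefactor² = (2J+1)·Δ·N² = 192/7
  k=3: −1/(3!·1!·2!·1!·0!·0!) = -1/12
  k=4: +1/(4!·0!·1!·0!·1!·1!) = 1/24
Σ = -1/24  ⇒  CG² = 192/7·(-1/24)² = 1/21
CG = −√(1/21) = -0.218218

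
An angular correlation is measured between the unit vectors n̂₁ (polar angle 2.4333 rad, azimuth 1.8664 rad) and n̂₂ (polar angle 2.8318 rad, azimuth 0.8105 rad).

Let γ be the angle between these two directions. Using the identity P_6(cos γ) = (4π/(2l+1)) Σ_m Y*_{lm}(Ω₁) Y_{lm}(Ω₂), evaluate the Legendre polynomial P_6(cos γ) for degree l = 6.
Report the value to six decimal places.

Term-by-term m-sum for l=6 (normalisation 4π/13 = 0.966644):
  [-6]  conj(Y_{6,-6})(Ω₁) = 0.00738 - 0.03586j ; Y_{6,-6}(Ω₂) = 0.00006 + 0.00038j ; Δ = 0.00001 + 0.00000j
  [-5]  conj(Y_{6,-5})(Ω₁) = 0.14744 - 0.01372j ; Y_{6,-5}(Ω₂) = 0.00257 - 0.00332j ; Δ = 0.00033 - 0.00052j
  [-4]  conj(Y_{6,-4})(Ω₁) = 0.12933 + 0.31609j ; Y_{6,-4}(Ω₂) = -0.02753 + 0.00277j ; Δ = -0.00444 - 0.00834j
  [-3]  conj(Y_{6,-3})(Ω₁) = -0.35308 + 0.28786j ; Y_{6,-3}(Ω₂) = 0.09301 + 0.07996j ; Δ = -0.05586 - 0.00146j
  [-2]  conj(Y_{6,-2})(Ω₁) = -0.18272 - 0.12266j ; Y_{6,-2}(Ω₂) = -0.01796 - 0.35746j ; Δ = -0.04056 + 0.06752j
  [-1]  conj(Y_{6,-1})(Ω₁) = -0.07856 + 0.25799j ; Y_{6,-1}(Ω₂) = -0.40715 + 0.42812j ; Δ = -0.07846 - 0.13867j
  [+0]  conj(Y_{6,0})(Ω₁) = -0.31193 + 0.00000j ; Y_{6,0}(Ω₂) = 0.22031 + 0.00000j ; Δ = -0.06872 + 0.00000j
  [+1]  conj(Y_{6,1})(Ω₁) = 0.07856 + 0.25799j ; Y_{6,1}(Ω₂) = 0.40715 + 0.42812j ; Δ = -0.07846 + 0.13867j
  [+2]  conj(Y_{6,2})(Ω₁) = -0.18272 + 0.12266j ; Y_{6,2}(Ω₂) = -0.01796 + 0.35746j ; Δ = -0.04056 - 0.06752j
  [+3]  conj(Y_{6,3})(Ω₁) = 0.35308 + 0.28786j ; Y_{6,3}(Ω₂) = -0.09301 + 0.07996j ; Δ = -0.05586 + 0.00146j
  [+4]  conj(Y_{6,4})(Ω₁) = 0.12933 - 0.31609j ; Y_{6,4}(Ω₂) = -0.02753 - 0.00277j ; Δ = -0.00444 + 0.00834j
  [+5]  conj(Y_{6,5})(Ω₁) = -0.14744 - 0.01372j ; Y_{6,5}(Ω₂) = -0.00257 - 0.00332j ; Δ = 0.00033 + 0.00052j
  [+6]  conj(Y_{6,6})(Ω₁) = 0.00738 + 0.03586j ; Y_{6,6}(Ω₂) = 0.00006 - 0.00038j ; Δ = 0.00001 - 0.00000j
Accumulated sum -0.42667 - 0.00000j; after 4π/(2l+1) scaling, -0.41244 - 0.00000j ⇒ P_6 = -0.412435

-0.412435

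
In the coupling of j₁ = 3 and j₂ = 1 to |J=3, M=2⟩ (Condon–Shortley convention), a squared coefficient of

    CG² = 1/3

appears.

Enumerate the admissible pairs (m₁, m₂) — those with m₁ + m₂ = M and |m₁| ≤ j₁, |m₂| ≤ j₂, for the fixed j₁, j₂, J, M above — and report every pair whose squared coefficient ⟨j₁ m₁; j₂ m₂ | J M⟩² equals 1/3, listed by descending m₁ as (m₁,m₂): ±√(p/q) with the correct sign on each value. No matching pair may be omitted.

(2,0): +√(1/3)

Admissible pairs with m₁+m₂ = M = 2: (1,1), (2,0), (3,-1)
  (m₁,m₂)=(3,-1): CG² = 1/4, CG = +√(1/4)
  (m₁,m₂)=(2,0): CG² = 1/3, CG = +√(1/3)   ← matches the target
  (m₁,m₂)=(1,1): CG² = 5/12, CG = −√(5/12)
Pairs with CG² = 1/3: (2,0): +√(1/3)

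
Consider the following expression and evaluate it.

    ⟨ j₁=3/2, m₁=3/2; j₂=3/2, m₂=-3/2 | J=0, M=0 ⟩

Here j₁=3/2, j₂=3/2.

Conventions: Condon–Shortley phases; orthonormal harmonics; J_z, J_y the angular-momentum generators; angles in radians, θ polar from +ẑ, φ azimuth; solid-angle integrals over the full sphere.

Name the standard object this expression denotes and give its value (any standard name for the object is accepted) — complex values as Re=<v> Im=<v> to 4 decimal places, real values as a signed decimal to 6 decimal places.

This is a Clebsch–Gordan (vector-coupling) coefficient.
√[1·3!0!0!/4! · 3!0!0!3!0!0!] = √(9)
  +(−1)^0/∏(0,3,0,0,0,0)! = 1/6  (running 1/6)
⟨..|..⟩ = √(9)·(1/6) = +0.500000

Clebsch–Gordan coefficient, +√(1/4) ≈ +0.500000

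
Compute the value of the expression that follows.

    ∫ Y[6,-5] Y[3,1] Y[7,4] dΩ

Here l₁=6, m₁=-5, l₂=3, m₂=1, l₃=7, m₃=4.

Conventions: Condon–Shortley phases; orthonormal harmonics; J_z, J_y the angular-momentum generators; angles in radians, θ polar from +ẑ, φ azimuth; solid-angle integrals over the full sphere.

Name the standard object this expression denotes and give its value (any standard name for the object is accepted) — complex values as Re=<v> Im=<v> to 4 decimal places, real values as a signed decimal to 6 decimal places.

This is a Gaunt coefficient — the integral of a triple product of spherical harmonics over the sphere.
m-sum 0 ✓  L=16 even ✓  3≤7≤9 ✓
Π(2lᵢ+1) = 13×7×15 = 1365
triangle coeff Δ(6,3,7) = 1/2042040
Σ_t [0,2]: t=0:+1/207360 t=1:−1/57600 t=2:+1/207360 = -1/129600
(3j)²=168/12155 [(6 3 7; 0 0 0)], sign=+1
Σ_t [1,2]: t=1:−1/21772800 t=2:+1/2903040 = 13/43545600
(3j)²=143/7140 [(6 3 7; -5 1 4)], sign=-1
⇒ 4πI² = 546/1445
I = (-1)√(546/1445/(4π)) = -0.17340334

Gaunt coefficient, -0.173403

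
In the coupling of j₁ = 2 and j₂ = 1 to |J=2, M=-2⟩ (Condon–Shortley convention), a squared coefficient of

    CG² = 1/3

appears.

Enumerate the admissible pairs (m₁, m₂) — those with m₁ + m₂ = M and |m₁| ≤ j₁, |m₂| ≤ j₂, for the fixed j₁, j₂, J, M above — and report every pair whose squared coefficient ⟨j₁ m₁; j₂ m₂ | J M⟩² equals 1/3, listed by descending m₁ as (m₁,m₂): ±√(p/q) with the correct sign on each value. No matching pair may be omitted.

Admissible pairs with m₁+m₂ = M = -2: (-2,0), (-1,-1)
  (m₁,m₂)=(-1,-1): CG² = 1/3, CG = +√(1/3)   ← matches the target
  (m₁,m₂)=(-2,0): CG² = 2/3, CG = −√(2/3)
Pairs with CG² = 1/3: (-1,-1): +√(1/3)

(-1,-1): +√(1/3)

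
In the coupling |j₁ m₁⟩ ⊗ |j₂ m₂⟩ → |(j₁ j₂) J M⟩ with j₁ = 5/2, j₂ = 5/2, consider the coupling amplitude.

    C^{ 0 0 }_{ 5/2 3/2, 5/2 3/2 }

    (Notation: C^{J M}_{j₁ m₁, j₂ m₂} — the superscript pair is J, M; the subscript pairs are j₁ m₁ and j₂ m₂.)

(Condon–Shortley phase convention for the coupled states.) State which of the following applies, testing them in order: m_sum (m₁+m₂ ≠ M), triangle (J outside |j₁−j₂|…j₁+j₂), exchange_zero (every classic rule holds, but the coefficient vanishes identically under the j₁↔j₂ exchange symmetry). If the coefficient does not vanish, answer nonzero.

m_sum

m-sum: m₁+m₂ = 3/2+3/2 = 3, M = 0  ✗ ⇒ coefficient is 0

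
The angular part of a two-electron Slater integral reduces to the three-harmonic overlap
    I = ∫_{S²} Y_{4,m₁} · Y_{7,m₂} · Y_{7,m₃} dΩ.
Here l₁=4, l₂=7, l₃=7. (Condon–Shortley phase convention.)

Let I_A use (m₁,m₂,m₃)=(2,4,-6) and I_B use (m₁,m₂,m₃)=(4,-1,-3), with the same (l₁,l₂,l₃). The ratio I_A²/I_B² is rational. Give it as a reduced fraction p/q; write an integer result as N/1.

190333/205800

Same 4,7,7: normalisation and zero-m 3j drop out of the ratio.
A: Δ: 4! 4! 10! / 19! → 1/58198140; sum: t=1:−1/130636800 t=2:+1/34836480 = 11/522547200; 3j²(4 7 7; 2 4 -6) = Δ·Π!·Σ² = 1331/81396  (sign -1)
B: Δ: 4! 4! 10! / 19! → 1/58198140; sum: t=0:+1/9953280 = 1/9953280; 3j²(4 7 7; 4 -1 -3) = Δ·Π!·Σ² = 2450/138567  (sign +1)
I_A²/I_B² = (1331/81396)/(2450/138567) = 190333/205800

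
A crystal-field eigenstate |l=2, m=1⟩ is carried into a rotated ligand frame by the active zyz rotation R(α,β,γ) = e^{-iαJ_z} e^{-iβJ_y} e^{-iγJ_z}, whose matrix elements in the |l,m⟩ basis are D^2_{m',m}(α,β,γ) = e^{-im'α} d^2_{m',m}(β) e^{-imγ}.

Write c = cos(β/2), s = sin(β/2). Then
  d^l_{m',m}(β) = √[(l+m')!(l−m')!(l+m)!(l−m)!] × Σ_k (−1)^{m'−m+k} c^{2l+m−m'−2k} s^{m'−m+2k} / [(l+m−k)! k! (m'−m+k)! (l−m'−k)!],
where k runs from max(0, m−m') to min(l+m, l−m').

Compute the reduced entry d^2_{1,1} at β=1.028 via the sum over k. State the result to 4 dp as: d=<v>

d=0.0251

d^2_{1,1}(β=1.0280) via the finite sum:
c=cos(1.028000/2)=0.870785, s=sin(1.028000/2)=0.491664; N=√[6·1·6·1]=6.000000
k: max(0,(1)−(1))=0 … min(2+(1),2−(1))=1
  k=0: (−1)^0·6.0000/(6)·0.8708^4·0.4917^0 = +0.574968
  k=1: (−1)^1·6.0000/(2)·0.8708^2·0.4917^2 = -0.549896
d^2_{1,1}(1.0280) = +0.574968 -0.549896 = +0.025072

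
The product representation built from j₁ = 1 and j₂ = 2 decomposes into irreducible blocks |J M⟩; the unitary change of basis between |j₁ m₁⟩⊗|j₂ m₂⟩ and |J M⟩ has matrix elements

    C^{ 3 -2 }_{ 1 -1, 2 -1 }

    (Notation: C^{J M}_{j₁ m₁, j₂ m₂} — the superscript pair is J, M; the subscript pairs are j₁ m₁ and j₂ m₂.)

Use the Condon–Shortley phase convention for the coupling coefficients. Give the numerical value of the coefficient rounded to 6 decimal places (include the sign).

√[7·0!2!4!/7! · 0!2!1!3!1!5!] = √(96)
  +(−1)^0/∏(0,0,2,1,0,3)! = 1/12  (running 1/12)
⟨..|..⟩ = √(96)·(1/12) = +0.816497

+0.816497  (= +√(2/3))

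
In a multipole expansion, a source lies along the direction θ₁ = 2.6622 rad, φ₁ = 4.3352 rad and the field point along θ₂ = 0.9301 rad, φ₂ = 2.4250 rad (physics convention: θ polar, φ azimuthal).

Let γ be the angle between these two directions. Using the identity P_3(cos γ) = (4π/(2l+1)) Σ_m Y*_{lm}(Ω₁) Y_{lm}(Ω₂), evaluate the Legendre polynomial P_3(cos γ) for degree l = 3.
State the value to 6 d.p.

Expand P_3 via completeness: Σ_{m} conj(Y_{3,m}) at Ω₁ times Y_{3,m} at Ω₂ —
  m=-3: (+0.037054+0.017410i) × (+0.117624-0.179932i) = +0.007491-0.004619i  (running Σ = +0.007491-0.004619i)
  m=-2: (+0.140574-0.132113i) × (+0.053858+0.388905i) = +0.058950+0.047555i  (running Σ = +0.066441+0.042935i)
  m=-1: (-0.161206-0.406926i) × (-0.153663-0.133850i) = -0.029695+0.084107i  (running Σ = +0.036746+0.127042i)
  m=0: (-0.310014-0.000000i) × (-0.270682+0.000000i) = +0.083915+0.000000i  (running Σ = +0.120661+0.127042i)
  m=1: (+0.161206-0.406926i) × (+0.153663-0.133850i) = -0.029695-0.084107i  (running Σ = +0.090966+0.042935i)
  m=2: (+0.140574+0.132113i) × (+0.053858-0.388905i) = +0.058950-0.047555i  (running Σ = +0.149916-0.004619i)
  m=3: (-0.037054+0.017410i) × (-0.117624-0.179932i) = +0.007491+0.004619i  (running Σ = +0.157407+0.000000i)
Accumulated sum +0.157407+0.000000i; after 4π/(2l+1) scaling, +0.282577+0.000000i ⇒ P_3 = 0.282577

0.282577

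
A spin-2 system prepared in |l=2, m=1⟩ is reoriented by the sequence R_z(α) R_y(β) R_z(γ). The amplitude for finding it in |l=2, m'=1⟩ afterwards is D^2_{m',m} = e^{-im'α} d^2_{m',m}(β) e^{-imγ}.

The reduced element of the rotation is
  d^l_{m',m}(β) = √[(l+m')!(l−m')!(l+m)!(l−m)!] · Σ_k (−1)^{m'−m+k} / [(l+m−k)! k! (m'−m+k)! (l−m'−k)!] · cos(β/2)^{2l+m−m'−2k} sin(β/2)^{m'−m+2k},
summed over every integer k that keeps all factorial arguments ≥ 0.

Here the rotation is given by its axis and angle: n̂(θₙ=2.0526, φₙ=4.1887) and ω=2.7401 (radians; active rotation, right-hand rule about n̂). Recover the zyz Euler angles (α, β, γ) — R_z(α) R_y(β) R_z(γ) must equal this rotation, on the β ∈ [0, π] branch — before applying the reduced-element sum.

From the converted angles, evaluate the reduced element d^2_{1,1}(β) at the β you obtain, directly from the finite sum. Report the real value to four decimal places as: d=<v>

d=-0.4959

Axis–angle → zyz. n̂ = (sinθₙcosφₙ, sinθₙsinφₙ, cosθₙ) = (-0.443150, -0.767398, -0.463378), ω = 2.7401.
R = I cosω + sinω [n̂]ₓ + (1−cosω) n̂n̂ᵀ gives
  R = [-0.543332, +0.834186, +0.094469; +0.472016, +0.210489, +0.856093; +0.694256, +0.509734, -0.508115]
β = atan2(√(R₁₃²+R₂₃²), R₃₃) = 2.103791; α = atan2(R₂₃, R₁₃) mod 2π = 1.460892; γ = atan2(R₃₂, −R₃₁) mod 2π = 2.508270
d^2_{1,1}(β=2.1038) via the finite sum:
Half-angle: c=0.495926, s=0.868365. N=√(6·1·6·1)=6.000000
k: max(0,(1)−(1))=0 … min(2+(1),2−(1))=1
  k=0: (−1)^0·6.0000/(6)·0.4959^4·0.8684^0 = +0.060488
  k=1: (−1)^1·6.0000/(2)·0.4959^2·0.8684^2 = -0.556365
d^2_{1,1}(2.1038) = +0.060488 -0.556365 = -0.495877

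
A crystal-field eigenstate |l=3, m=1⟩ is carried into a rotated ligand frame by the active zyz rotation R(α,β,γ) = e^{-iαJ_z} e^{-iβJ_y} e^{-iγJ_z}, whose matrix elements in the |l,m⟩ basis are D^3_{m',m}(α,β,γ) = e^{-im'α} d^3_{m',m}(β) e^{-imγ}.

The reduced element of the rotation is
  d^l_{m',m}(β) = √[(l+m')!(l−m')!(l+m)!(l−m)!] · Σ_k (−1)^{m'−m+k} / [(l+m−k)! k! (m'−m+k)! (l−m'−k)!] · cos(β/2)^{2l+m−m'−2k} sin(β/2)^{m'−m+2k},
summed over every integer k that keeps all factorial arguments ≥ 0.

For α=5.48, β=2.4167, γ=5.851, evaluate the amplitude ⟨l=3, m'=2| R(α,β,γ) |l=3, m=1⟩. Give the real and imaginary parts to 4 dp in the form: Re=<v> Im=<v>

Split into d^3_{2,1}(β=2.4167) × two z-phases.
Half-angle: c=0.354563, s=0.935032. N=√(120·1·24·2)=75.894664
k: max(0,(1)−(2))=0 … min(3+(1),3−(2))=1
  k=0: (−1)^1·75.8947/(24)·0.3546^5·0.9350^1 = -0.016569
  k=1: (−1)^2·75.8947/(12)·0.3546^3·0.9350^3 = +0.230456
d^3_{2,1}(2.4167) = -0.016569 +0.230456 = +0.213888
Phases: e^{-i·(2)·5.4800}=-0.035567+0.999367i, e^{-i·(1)·5.8510}=+0.908053+0.418856i ⇒ D=-0.096439+0.190912i

Re=-0.0964 Im=0.1909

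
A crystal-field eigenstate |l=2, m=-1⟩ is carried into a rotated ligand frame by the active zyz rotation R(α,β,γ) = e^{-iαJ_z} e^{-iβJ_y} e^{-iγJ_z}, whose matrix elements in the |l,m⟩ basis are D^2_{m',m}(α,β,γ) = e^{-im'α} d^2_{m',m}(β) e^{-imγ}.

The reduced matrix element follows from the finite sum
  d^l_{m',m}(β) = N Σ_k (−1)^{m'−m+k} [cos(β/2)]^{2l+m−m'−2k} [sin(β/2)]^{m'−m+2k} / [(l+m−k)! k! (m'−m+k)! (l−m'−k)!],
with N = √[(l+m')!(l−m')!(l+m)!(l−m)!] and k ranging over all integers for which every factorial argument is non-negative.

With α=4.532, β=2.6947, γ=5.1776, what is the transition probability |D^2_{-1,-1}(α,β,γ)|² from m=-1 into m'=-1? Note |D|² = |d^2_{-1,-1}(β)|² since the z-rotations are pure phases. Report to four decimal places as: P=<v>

First d^2_{-1,-1}(β=2.6947), then the phase factors e^{-i(-1)α} and e^{-i(-1)γ}:
Half-angle: c=0.221592, s=0.975140. N=√(1·6·1·6)=6.000000
k∈{0,1} keeps every argument non-negative
  k=0: (−1)^0·6.0000/(6)·0.2216^4·0.9751^0 = +0.002411
  k=1: (−1)^1·6.0000/(2)·0.2216^2·0.9751^2 = -0.140075
d^2_{-1,-1}(2.6947) = +0.002411 -0.140075 = -0.137664
|D^2_{-1,-1}|² = |d^2_{-1,-1}(β)|² = (-0.137664)² = 0.018951 (the z-rotation phases have unit modulus)

P=0.0190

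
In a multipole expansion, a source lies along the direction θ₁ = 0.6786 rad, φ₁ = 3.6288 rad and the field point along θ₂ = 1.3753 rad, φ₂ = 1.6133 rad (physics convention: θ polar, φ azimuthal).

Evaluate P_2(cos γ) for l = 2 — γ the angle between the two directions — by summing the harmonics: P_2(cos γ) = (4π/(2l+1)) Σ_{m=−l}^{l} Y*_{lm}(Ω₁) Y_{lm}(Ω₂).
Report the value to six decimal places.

Summing Y*_{l m}(θ₁,φ₁)·Y_{l m}(θ₂,φ₂) over m ∈ [−2, 2]; prefactor 4π/(2·2+1) = 2.513274:
  [-2]  conj(Y_{2,-2})(Ω₁) = +0.085482+0.125923i ; Y_{2,-2}(Ω₂) = -0.370356+0.031559i ; Δ = -0.035633-0.043939i
  [-1]  conj(Y_{2,-1})(Ω₁) = -0.333572-0.176729i ; Y_{2,-1}(Ω₂) = -0.006255-0.147079i ; Δ = -0.023906+0.050167i
  [+0]  conj(Y_{2,0})(Ω₁) = +0.257979-0.000000i ; Y_{2,0}(Ω₂) = -0.279688+0.000000i ; Δ = -0.072154+0.000000i
  [+1]  conj(Y_{2,1})(Ω₁) = +0.333572-0.176729i ; Y_{2,1}(Ω₂) = +0.006255-0.147079i ; Δ = -0.023906-0.050167i
  [+2]  conj(Y_{2,2})(Ω₁) = +0.085482-0.125923i ; Y_{2,2}(Ω₂) = -0.370356-0.031559i ; Δ = -0.035633+0.043939i
Accumulated sum -0.191232+0.000000i; after 4π/(2l+1) scaling, -0.480618+0.000000i ⇒ P_2 = -0.480618

-0.480618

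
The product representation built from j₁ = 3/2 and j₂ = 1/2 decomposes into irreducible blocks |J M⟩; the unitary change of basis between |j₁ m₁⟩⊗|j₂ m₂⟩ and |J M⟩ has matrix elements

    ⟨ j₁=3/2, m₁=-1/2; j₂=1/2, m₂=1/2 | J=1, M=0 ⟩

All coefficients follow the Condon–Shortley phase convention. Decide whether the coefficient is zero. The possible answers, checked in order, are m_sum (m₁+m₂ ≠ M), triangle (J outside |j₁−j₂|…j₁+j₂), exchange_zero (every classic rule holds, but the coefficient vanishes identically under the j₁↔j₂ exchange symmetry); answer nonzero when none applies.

m-sum: m₁+m₂ = -1/2+1/2 = 0, M = 0  ✓
triangle: |j₁−j₂| = 1 ≤ J = 1 ≤ j₁+j₂ = 2  ✓
exchange: j₁≠j₂ or m₁≠m₂ — the exchange symmetry imposes no constraint here
value check: CG = −√(1/2) = -0.707107 ≠ 0

nonzero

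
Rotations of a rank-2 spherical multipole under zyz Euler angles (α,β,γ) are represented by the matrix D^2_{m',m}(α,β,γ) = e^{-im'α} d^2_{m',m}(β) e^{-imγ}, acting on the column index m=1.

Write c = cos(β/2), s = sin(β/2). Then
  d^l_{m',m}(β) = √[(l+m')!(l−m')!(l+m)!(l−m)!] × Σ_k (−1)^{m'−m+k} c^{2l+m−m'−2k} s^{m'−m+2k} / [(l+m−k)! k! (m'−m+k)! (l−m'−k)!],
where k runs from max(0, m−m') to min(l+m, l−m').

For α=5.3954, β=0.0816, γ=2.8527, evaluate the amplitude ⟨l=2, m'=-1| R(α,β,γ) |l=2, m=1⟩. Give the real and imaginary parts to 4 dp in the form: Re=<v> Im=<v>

Re=-0.0041 Im=0.0028

First d^2_{-1,1}(β=0.0816), then the phase factors e^{-i(-1)α} and e^{-i(1)γ}:
With c≡cos(β/2)=0.999168 and s≡sin(β/2)=0.040789, N=[1·6·6·1]^{1/2}=6.000000
The bounds max(0,m−m')=2 and min(l+m,l−m')=3 give 2 terms
  k=2: (−1)^0·6.0000/(2)·0.9992^2·0.0408^2 = +0.004983
  k=3: (−1)^1·6.0000/(6)·0.9992^0·0.0408^4 = -0.000003
d^2_{-1,1}(0.0816) = +0.004983 -0.000003 = +0.004980
Attach z-rotation phases: D = e^{-i(-1)(5.3954)}·(+0.004980)·e^{-i(1)(2.8527)} = -0.004113+0.002807i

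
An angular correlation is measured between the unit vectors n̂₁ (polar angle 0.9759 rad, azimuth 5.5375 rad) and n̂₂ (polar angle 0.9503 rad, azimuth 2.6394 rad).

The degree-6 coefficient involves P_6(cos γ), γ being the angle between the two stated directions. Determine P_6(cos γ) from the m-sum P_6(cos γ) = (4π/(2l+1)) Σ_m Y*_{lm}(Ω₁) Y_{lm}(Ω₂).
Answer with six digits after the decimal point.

0.183800

Addition theorem: P_6(cos γ) = (4π/13) Σ_m Y*_{lm}(Ω₁) Y_{lm}(Ω₂), m = −6…6:
  [-6]  conj(Y_{6,-6})(Ω₁) = -0.036798+0.151498i ; Y_{6,-6}(Ω₂) = -0.138952+0.017945i ; Δ = +0.002394-0.021711i
  [-5]  conj(Y_{6,-5})(Ω₁) = -0.304306+0.202357i ; Y_{6,-5}(Ω₂) = +0.280138-0.204523i ; Δ = -0.043861+0.118926i
  [-4]  conj(Y_{6,-4})(Ω₁) = -0.406886-0.065184i ; Y_{6,-4}(Ω₂) = -0.180249+0.384895i ; Δ = +0.098430-0.144859i
  [-3]  conj(Y_{6,-3})(Ω₁) = -0.058295-0.074149i ; Y_{6,-3}(Ω₂) = -0.009409-0.146307i ; Δ = -0.010300+0.009227i
  [-2]  conj(Y_{6,-2})(Ω₁) = -0.024782+0.311362i ; Y_{6,-2}(Ω₂) = -0.151969-0.238977i ; Δ = +0.078174-0.041395i
  [-1]  conj(Y_{6,-1})(Ω₁) = -0.163933+0.151404i ; Y_{6,-1}(Ω₂) = +0.234113+0.128564i ; Δ = -0.057844+0.014370i
  [+0]  conj(Y_{6,0})(Ω₁) = +0.258219-0.000000i ; Y_{6,0}(Ω₂) = +0.217472+0.000000i ; Δ = +0.056155+0.000000i
  [+1]  conj(Y_{6,1})(Ω₁) = +0.163933+0.151404i ; Y_{6,1}(Ω₂) = -0.234113+0.128564i ; Δ = -0.057844-0.014370i
  [+2]  conj(Y_{6,2})(Ω₁) = -0.024782-0.311362i ; Y_{6,2}(Ω₂) = -0.151969+0.238977i ; Δ = +0.078174+0.041395i
  [+3]  conj(Y_{6,3})(Ω₁) = +0.058295-0.074149i ; Y_{6,3}(Ω₂) = +0.009409-0.146307i ; Δ = -0.010300-0.009227i
  [+4]  conj(Y_{6,4})(Ω₁) = -0.406886+0.065184i ; Y_{6,4}(Ω₂) = -0.180249-0.384895i ; Δ = +0.098430+0.144859i
  [+5]  conj(Y_{6,5})(Ω₁) = +0.304306+0.202357i ; Y_{6,5}(Ω₂) = -0.280138-0.204523i ; Δ = -0.043861-0.118926i
  [+6]  conj(Y_{6,6})(Ω₁) = -0.036798-0.151498i ; Y_{6,6}(Ω₂) = -0.138952-0.017945i ; Δ = +0.002394+0.021711i
Σ over m = +0.190142+0.000000i; ×(4π/13) → +0.183800+0.000000i. Real part: 0.183800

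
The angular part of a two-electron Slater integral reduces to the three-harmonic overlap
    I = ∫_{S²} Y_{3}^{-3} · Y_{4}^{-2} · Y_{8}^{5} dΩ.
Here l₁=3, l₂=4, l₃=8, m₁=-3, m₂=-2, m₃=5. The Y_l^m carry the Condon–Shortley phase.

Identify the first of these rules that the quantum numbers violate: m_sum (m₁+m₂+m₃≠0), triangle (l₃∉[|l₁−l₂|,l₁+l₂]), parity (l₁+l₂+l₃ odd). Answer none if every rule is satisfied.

triangle

azimuthal sum: -3 − 2 + 5 = 0  ✓
l₃ must lie in [1,7]; have l₃=8  ✗
L = 3 + 4 + 8 = 15 (odd)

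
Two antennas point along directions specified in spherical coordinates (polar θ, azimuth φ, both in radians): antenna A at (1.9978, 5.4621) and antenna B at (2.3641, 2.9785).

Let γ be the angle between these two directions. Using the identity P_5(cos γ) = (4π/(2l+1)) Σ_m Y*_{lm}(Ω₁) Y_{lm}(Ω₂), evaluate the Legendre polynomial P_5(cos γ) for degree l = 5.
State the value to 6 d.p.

Addition theorem: P_5(cos γ) = (4π/11) Σ_m Y*_{lm}(Ω₁) Y_{lm}(Ω₂), m = −5…5:
  [-5]  conj(Y_{5,-5})(Ω₁) = -0.165391+0.238176i ; Y_{5,-5}(Ω₂) = -0.054049-0.057401i ; Δ = +0.022611-0.003380i
  [-4]  conj(Y_{5,-4})(Ω₁) = +0.412974-0.059355i ; Y_{5,-4}(Ω₂) = -0.201282-0.153770i ; Δ = -0.092251-0.051556i
  [-3]  conj(Y_{5,-3})(Ω₁) = -0.110426-0.088994i ; Y_{5,-3}(Ω₂) = -0.376431-0.200435i ; Δ = +0.023730+0.055634i
  [-2]  conj(Y_{5,-2})(Ω₁) = -0.020131-0.281570i ; Y_{5,-2}(Ω₂) = -0.294864-0.099743i ; Δ = -0.022149+0.085033i
  [-1]  conj(Y_{5,-1})(Ω₁) = -0.155635+0.167159i ; Y_{5,-1}(Ω₂) = +0.153712+0.025294i ; Δ = -0.028151+0.021758i
  [+0]  conj(Y_{5,0})(Ω₁) = -0.234770-0.000000i ; Y_{5,0}(Ω₂) = +0.358511+0.000000i ; Δ = -0.084168-0.000000i
  [+1]  conj(Y_{5,1})(Ω₁) = +0.155635+0.167159i ; Y_{5,1}(Ω₂) = -0.153712+0.025294i ; Δ = -0.028151-0.021758i
  [+2]  conj(Y_{5,2})(Ω₁) = -0.020131+0.281570i ; Y_{5,2}(Ω₂) = -0.294864+0.099743i ; Δ = -0.022149-0.085033i
  [+3]  conj(Y_{5,3})(Ω₁) = +0.110426-0.088994i ; Y_{5,3}(Ω₂) = +0.376431-0.200435i ; Δ = +0.023730-0.055634i
  [+4]  conj(Y_{5,4})(Ω₁) = +0.412974+0.059355i ; Y_{5,4}(Ω₂) = -0.201282+0.153770i ; Δ = -0.092251+0.051556i
  [+5]  conj(Y_{5,5})(Ω₁) = +0.165391+0.238176i ; Y_{5,5}(Ω₂) = +0.054049-0.057401i ; Δ = +0.022611+0.003380i
Total Σ_m = -0.276587+0.000000i. Multiply by 1.142397: -0.315972+0.000000i. P_5(cos γ) = -0.315972

-0.315972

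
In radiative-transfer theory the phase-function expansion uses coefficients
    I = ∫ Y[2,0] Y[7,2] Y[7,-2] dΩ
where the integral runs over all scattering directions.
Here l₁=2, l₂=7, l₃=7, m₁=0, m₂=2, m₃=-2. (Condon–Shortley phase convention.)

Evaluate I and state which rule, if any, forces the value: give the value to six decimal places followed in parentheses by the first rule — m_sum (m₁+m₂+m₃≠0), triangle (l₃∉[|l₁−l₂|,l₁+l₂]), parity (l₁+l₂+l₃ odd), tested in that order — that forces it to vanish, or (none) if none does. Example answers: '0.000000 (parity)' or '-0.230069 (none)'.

Rules hold: Σm=0, L=16 even, 5≤7≤9.
N = 5·15·15 = 1125
Δ = 2!·2!·12!/17! = 1/185640
Racah Σ t=0..2: t=0:+1/2419200 t=1:−1/518400 t=2:+1/2419200 = -1/907200
⇒ 3j(2 7 7; 0 0 0)² = 56/3315, sgn +1
Racah Σ t=0..2: t=0:+1/8709120 t=1:−1/967680 t=2:+1/2419200 = -11/21772800
⇒ 3j(2 7 7; 0 2 -2)² = 242/23205, sgn +1
4πI² = N·(3j₀)²·(3jₘ)² = 9680/48841
I = +1·√(0.198194/4π) = 0.12558578
No selection rule forces the value: the integral is nonzero (none).

0.125586 (none)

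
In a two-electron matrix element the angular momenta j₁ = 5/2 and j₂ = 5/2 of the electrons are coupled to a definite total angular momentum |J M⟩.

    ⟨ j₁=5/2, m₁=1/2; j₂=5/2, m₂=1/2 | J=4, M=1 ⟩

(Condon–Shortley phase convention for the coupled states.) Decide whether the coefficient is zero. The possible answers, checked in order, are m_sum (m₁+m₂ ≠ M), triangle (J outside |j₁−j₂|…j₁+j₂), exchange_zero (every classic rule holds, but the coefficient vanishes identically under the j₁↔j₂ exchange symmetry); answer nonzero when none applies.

m-sum: m₁+m₂ = 1/2+1/2 = 1, M = 1  ✓
triangle: |j₁−j₂| = 0 ≤ J = 4 ≤ j₁+j₂ = 5  ✓
exchange: j₁=j₂ and m₁=m₂, and (−1)^(j₁+j₂−J) = (−1)^1 = −1 forces ⟨j₁m₁;j₂m₂|JM⟩ = −⟨j₂m₂;j₁m₁|JM⟩ = −⟨j₁m₁;j₂m₂|JM⟩ ⇒ the coefficient vanishes identically
Racah sum check: Σ_k collapses to 0 ⇒ CG = 0

exchange_zero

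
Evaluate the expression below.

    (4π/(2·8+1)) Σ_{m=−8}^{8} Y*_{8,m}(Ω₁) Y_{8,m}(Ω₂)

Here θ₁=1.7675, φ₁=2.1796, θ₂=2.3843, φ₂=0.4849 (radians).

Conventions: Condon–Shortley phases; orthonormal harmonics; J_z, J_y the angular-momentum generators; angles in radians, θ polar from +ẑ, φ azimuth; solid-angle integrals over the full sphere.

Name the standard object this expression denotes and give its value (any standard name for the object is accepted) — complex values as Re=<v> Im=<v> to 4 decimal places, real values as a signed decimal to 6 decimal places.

Legendre polynomial (addition theorem), +0.240088

This sum is the spherical-harmonic addition theorem: it equals the Legendre polynomial P_l(cos γ) of the angle γ between the two directions.
Expand P_8 via completeness: Σ_{m} conj(Y_{8,m}) at Ω₁ times Y_{8,m} at Ω₂ —
  m=-8: Y*=(0.069418, -0.435581)  Y=(-0.018918, 0.017191)  product (0.006175, 0.009434)
  m=-7: Y*=(0.316474, -0.153172)  Y=(0.104730, -0.027044)  product (0.029002, -0.024601)
  m=-6: Y*=(-0.124740, -0.069976)  Y=(-0.266453, -0.063005)  product (0.028829, 0.026505)
  m=-5: Y*=(-0.034090, -0.348262)  Y=(0.335326, 0.292383)  product (0.090395, -0.126749)
  m=-4: Y*=(-0.024220, 0.020665)  Y=(-0.146572, -0.379242)  product (0.011387, 0.006156)
  m=-3: Y*=(-0.321519, -0.084023)  Y=(-0.003479, 0.029831)  product (0.003625, -0.009299)
  m=-2: Y*=(-0.006418, -0.017408)  Y=(-0.205940, 0.300378)  product (0.006551, 0.001657)
  m=-1: Y*=(-0.183527, 0.263257)  Y=(0.188759, -0.099449)  product (-0.008462, 0.067944)
  m=+0: Y*=(-0.033368, -0.000000)  Y=(0.305904, 0.000000)  product (-0.010207, -0.000000)
  m=+1: Y*=(0.183527, 0.263257)  Y=(-0.188759, -0.099449)  product (-0.008462, -0.067944)
  m=+2: Y*=(-0.006418, 0.017408)  Y=(-0.205940, -0.300378)  product (0.006551, -0.001657)
  m=+3: Y*=(0.321519, -0.084023)  Y=(0.003479, 0.029831)  product (0.003625, 0.009299)
  m=+4: Y*=(-0.024220, -0.020665)  Y=(-0.146572, 0.379242)  product (0.011387, -0.006156)
  m=+5: Y*=(0.034090, -0.348262)  Y=(-0.335326, 0.292383)  product (0.090395, 0.126749)
  m=+6: Y*=(-0.124740, 0.069976)  Y=(-0.266453, 0.063005)  product (0.028829, -0.026505)
  m=+7: Y*=(-0.316474, -0.153172)  Y=(-0.104730, -0.027044)  product (0.029002, 0.024601)
  m=+8: Y*=(0.069418, 0.435581)  Y=(-0.018918, -0.017191)  product (0.006175, -0.009434)
Total Σ_m = (0.324796, -0.000000). Multiply by 0.739198: (0.240088, -0.000000). P_8(cos γ) = 0.240088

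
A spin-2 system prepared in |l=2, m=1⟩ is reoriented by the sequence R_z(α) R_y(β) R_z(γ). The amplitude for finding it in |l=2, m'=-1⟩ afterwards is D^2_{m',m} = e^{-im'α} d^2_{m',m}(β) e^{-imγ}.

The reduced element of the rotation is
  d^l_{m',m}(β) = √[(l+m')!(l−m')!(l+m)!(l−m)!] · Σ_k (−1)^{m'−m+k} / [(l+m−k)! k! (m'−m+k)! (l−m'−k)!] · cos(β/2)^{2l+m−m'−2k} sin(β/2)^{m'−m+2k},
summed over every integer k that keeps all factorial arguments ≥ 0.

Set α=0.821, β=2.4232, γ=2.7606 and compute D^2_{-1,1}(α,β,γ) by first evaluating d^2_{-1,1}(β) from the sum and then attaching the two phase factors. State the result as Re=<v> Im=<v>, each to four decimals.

Re=0.1598 Im=0.4134

Split into d^2_{-1,1}(β=2.4232) × two z-phases.
With c≡cos(β/2)=0.351522 and s≡sin(β/2)=0.936180, N=[1·6·6·1]^{1/2}=6.000000
Admissible k: 2..3 (factorial args all ≥0)
  k=2: (−1)^0·6.0000/(2)·0.3515^2·0.9362^2 = +0.324896
  k=3: (−1)^1·6.0000/(6)·0.3515^0·0.9362^4 = -0.768134
d^2_{-1,1}(2.4232) = +0.324896 -0.768134 = -0.443237
D = (+0.681490+0.731828i)·(-0.443237)·(-0.928296-0.371842i) = +0.159787+0.413434i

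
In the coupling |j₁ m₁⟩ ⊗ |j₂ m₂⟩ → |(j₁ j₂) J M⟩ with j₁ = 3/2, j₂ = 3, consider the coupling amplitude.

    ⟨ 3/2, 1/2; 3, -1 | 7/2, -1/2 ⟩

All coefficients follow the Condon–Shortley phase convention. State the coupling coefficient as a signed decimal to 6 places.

triangle: 1!*2!*5!/9! = 240/362880
(j±m)!: 2!*1!*2!*4!*3!*4! = 13824
prefactor² = (2J+1)*Δ*N² = 512/7
  k=0: +1/(0!*1!*1!*2!*1!*3!) = 1/12
  k=1: −1/(1!*0!*0!*1!*2!*4!) = -1/48
Σ = 1/16  ⇒  CG² = 512/7*(1/16)² = 2/7
CG = +√(2/7) = +0.534522

+0.534522  (= +√(2/7))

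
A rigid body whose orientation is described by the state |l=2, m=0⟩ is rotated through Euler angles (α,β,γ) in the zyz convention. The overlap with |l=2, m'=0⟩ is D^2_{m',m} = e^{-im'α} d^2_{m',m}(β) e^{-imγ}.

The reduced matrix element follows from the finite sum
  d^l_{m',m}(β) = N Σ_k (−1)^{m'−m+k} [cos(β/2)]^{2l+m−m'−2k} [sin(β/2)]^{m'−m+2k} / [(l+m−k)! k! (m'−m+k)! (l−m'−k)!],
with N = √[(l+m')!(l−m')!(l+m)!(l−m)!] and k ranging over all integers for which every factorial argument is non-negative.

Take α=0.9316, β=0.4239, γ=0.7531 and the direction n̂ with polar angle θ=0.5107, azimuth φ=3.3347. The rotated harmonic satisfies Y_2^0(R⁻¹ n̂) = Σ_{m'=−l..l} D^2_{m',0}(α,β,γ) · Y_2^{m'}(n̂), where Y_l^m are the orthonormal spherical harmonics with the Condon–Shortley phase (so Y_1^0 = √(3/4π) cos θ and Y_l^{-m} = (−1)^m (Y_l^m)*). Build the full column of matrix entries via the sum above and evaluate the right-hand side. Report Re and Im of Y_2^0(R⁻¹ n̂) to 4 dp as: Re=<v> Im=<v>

Re=0.0801 Im=0.0000

Need the full column D^2_{m',0} for m'=−2..2 at α=0.9316, β=0.4239, γ=0.7531.
cos(β/2)=0.977623, sin(β/2)=0.210367
d^2_{-2,0}: single k=2 term ⇒ +0.103603;  D = -0.029864+0.099205i
d^2_{-1,0}: k∈[1..2] ⇒ +0.481467 -0.022293 = +0.459173;  D = +0.273920+0.368521i
d^2_{0,0}: k∈[0..2] ⇒ +0.913450 -0.169183 +0.001958 = +0.746226;  D = +0.746226+0.000000i
d^2_{1,0}: k∈[0..1] ⇒ -0.481467 +0.022293 = -0.459173;  D = -0.273920+0.368521i
d^2_{2,0}: single k=0 term ⇒ +0.103603;  D = -0.029864-0.099205i
Y_2^{m'}(θ=0.5107,φ=3.3347) and Σ D·Y over m':
  (-0.0299+0.0992i)·(+0.0855-0.0348i)  (+0.2739+0.3685i)·(-0.3233+0.0632i)  (+0.7462+0.0000i)·(+0.4047+0.0000i)  (-0.2739+0.3685i)·(+0.3233+0.0632i)  (-0.0299-0.0992i)·(+0.0855+0.0348i)
Y_2^0(R⁻¹ n̂) = +0.080094-0.000000i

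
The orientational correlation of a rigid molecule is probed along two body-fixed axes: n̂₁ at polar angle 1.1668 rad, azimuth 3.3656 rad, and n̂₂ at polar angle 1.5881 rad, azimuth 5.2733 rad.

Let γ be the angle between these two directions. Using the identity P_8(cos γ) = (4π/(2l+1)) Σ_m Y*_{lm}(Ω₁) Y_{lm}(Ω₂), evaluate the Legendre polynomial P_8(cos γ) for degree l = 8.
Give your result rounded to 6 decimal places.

Addition theorem: P_8(cos γ) = (4π/17) Σ_m Y*_{lm}(Ω₁) Y_{lm}(Ω₂), m = −8…8:
  m=-8: (-0.05780 + 0.25695j) × (-0.11491 + 0.50182j) = -0.12230 - 0.05853j  (running Σ = -0.12230 - 0.05853j)
  m=-7: (-0.00124 - 0.45038j) × (-0.02518 - 0.02521j) = -0.01132 + 0.01137j  (running Σ = -0.13363 - 0.04716j)
  m=-6: (0.06740 + 0.29213j) × (-0.36505 + 0.08312j) = -0.04889 - 0.10104j  (running Σ = -0.18251 - 0.14820j)
  m=-5: (0.06244 + 0.12900j) × (0.01393 - 0.03975j) = 0.00600 - 0.00068j  (running Σ = -0.17652 - 0.14888j)
  m=-4: (-0.22140 - 0.27674j) × (-0.20906 - 0.26235j) = -0.02631 + 0.11594j  (running Σ = -0.20283 - 0.03294j)
  m=-3: (0.01805 + 0.01436j) × (0.04492 - 0.00505j) = 0.00088 + 0.00055j  (running Σ = -0.20195 - 0.03239j)
  m=-2: (0.29800 + 0.14322j) × (0.13858 - 0.28763j) = 0.08249 - 0.06587j  (running Σ = -0.11946 - 0.09826j)
  m=-1: (-0.08772 - 0.01999j) × (0.02475 + 0.03940j) = -0.00138 - 0.00395j  (running Σ = -0.12084 - 0.10221j)
  m=0: (-0.31694 + 0.00000j) × (0.31461 + 0.00000j) = -0.09971 + 0.00000j  (running Σ = -0.22056 - 0.10221j)
  m=1: (0.08772 - 0.01999j) × (-0.02475 + 0.03940j) = -0.00138 + 0.00395j  (running Σ = -0.22194 - 0.09826j)
  m=2: (0.29800 - 0.14322j) × (0.13858 + 0.28763j) = 0.08249 + 0.06587j  (running Σ = -0.13945 - 0.03239j)
  m=3: (-0.01805 + 0.01436j) × (-0.04492 - 0.00505j) = 0.00088 - 0.00055j  (running Σ = -0.13857 - 0.03294j)
  m=4: (-0.22140 + 0.27674j) × (-0.20906 + 0.26235j) = -0.02631 - 0.11594j  (running Σ = -0.16488 - 0.14888j)
  m=5: (-0.06244 + 0.12900j) × (-0.01393 - 0.03975j) = 0.00600 + 0.00068j  (running Σ = -0.15888 - 0.14820j)
  m=6: (0.06740 - 0.29213j) × (-0.36505 - 0.08312j) = -0.04889 + 0.10104j  (running Σ = -0.20777 - 0.04716j)
  m=7: (0.00124 - 0.45038j) × (0.02518 - 0.02521j) = -0.01132 - 0.01137j  (running Σ = -0.21909 - 0.05853j)
  m=8: (-0.05780 - 0.25695j) × (-0.11491 - 0.50182j) = -0.12230 + 0.05853j  (running Σ = -0.34140 + 0.00000j)
Accumulated sum -0.34140 + 0.00000j; after 4π/(2l+1) scaling, -0.25236 + 0.00000j ⇒ P_8 = -0.252361

-0.252361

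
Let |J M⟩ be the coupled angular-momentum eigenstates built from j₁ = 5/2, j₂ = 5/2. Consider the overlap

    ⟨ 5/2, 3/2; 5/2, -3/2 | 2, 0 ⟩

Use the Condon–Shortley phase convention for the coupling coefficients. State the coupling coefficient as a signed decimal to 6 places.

+√(1/84) = +0.109109

j₁+j₂−J=3  J+j₁−j₂=2  J−j₁+j₂=2  j₁+j₂+J+1=8
(j₁±m₁, j₂±m₂, J±M) = (4,1,1,4,2,2)
P² = 48/7
sum k=0..1:
  [0] +1/6 = 1/6
  [1] −1/8 = -1/8
S = 1/24
C² = P²·S² = 1/84 ; C = +0.109109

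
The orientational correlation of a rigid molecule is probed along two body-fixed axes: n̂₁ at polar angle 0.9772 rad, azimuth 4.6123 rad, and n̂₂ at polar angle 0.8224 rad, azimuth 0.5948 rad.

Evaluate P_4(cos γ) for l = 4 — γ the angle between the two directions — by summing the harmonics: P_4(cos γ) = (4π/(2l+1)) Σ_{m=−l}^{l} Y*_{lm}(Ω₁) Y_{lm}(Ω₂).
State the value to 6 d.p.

0.374740

Expand P_4 via completeness: Σ_{m} conj(Y_{4,m}) at Ω₁ times Y_{4,m} at Ω₂ —
  m=-4: (0.192420, -0.081434) × (-0.092277, -0.088126) = (-0.024932, -0.009443)  (running Σ = (-0.024932, -0.009443))
  m=-3: (0.117949, 0.380936) × (-0.071043, -0.327518) = (0.116384, -0.065693)  (running Σ = (0.091451, -0.075136))
  m=-2: (-0.268090, 0.054394) × (0.149775, -0.373690) = (-0.019827, 0.108329)  (running Σ = (0.071625, 0.033194))
  m=-1: (0.017752, 0.176770) × (0.047131, -0.031886) = (0.006473, 0.007765)  (running Σ = (0.078098, 0.040959))
  m=0: (-0.313127, -0.000000) × (-0.358296, 0.000000) = (0.112192, 0.000000)  (running Σ = (0.190290, 0.040959))
  m=1: (-0.017752, 0.176770) × (-0.047131, -0.031886) = (0.006473, -0.007765)  (running Σ = (0.196763, 0.033194))
  m=2: (-0.268090, -0.054394) × (0.149775, 0.373690) = (-0.019827, -0.108329)  (running Σ = (0.176937, -0.075136))
  m=3: (-0.117949, 0.380936) × (0.071043, -0.327518) = (0.116384, 0.065693)  (running Σ = (0.293320, -0.009443))
  m=4: (0.192420, 0.081434) × (-0.092277, 0.088126) = (-0.024932, 0.009443)  (running Σ = (0.268388, 0.000000))
Σ over m = (0.268388, 0.000000); ×(4π/9) → (0.374740, 0.000000). Real part: 0.374740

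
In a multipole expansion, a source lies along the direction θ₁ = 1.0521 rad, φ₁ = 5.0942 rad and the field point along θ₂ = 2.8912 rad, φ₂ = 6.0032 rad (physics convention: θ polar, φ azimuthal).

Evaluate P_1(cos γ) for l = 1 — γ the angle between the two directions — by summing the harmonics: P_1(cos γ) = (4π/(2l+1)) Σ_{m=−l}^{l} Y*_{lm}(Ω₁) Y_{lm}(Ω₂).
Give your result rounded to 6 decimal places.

Summing Y*_{l m}(θ₁,φ₁)·Y_{l m}(θ₂,φ₂) over m ∈ [−1, 1]; prefactor 4π/(2·1+1) = 4.188790:
  m=-1: Y*=(0.111799, -0.278444)  Y=(0.082274, 0.023657)  product (0.015785, -0.020264)
  m=+0: Y*=(0.242224, -0.000000)  Y=(-0.473366, 0.000000)  product (-0.114660, 0.000000)
  m=+1: Y*=(-0.111799, -0.278444)  Y=(-0.082274, 0.023657)  product (0.015785, 0.020264)
Total Σ_m = (-0.083090, 0.000000). Multiply by 4.188790: (-0.348045, 0.000000). P_1(cos γ) = -0.348045

-0.348045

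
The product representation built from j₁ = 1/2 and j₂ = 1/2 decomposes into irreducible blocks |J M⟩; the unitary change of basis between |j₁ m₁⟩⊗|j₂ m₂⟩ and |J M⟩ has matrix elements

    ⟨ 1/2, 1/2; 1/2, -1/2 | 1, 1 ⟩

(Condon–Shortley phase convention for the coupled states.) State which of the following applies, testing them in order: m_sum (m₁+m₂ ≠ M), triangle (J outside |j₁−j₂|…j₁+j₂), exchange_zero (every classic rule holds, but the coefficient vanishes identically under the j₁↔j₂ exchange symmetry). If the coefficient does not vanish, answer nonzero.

m-sum: m₁+m₂ = 1/2+(-1/2) = 0, M = 1  ✗ ⇒ coefficient is 0

m_sum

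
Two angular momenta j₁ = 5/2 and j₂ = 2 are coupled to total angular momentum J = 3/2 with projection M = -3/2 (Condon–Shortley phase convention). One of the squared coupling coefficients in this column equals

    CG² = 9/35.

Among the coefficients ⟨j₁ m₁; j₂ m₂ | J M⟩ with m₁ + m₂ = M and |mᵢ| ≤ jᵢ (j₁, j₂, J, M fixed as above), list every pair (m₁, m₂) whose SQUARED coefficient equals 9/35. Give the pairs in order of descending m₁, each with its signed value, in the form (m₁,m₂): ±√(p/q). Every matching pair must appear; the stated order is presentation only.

Admissible pairs with m₁+m₂ = M = -3/2: (-5/2,1), (-3/2,0), (-1/2,-1), (1/2,-2)
  (m₁,m₂)=(1/2,-2): CG² = 4/35, CG = +√(4/35)
  (m₁,m₂)=(-1/2,-1): CG² = 9/35, CG = −√(9/35)   ← matches the target
  (m₁,m₂)=(-3/2,0): CG² = 12/35, CG = +√(12/35)
  (m₁,m₂)=(-5/2,1): CG² = 2/7, CG = −√(2/7)
Pairs with CG² = 9/35: (-1/2,-1): −√(9/35)

(-1/2,-1): −√(9/35)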